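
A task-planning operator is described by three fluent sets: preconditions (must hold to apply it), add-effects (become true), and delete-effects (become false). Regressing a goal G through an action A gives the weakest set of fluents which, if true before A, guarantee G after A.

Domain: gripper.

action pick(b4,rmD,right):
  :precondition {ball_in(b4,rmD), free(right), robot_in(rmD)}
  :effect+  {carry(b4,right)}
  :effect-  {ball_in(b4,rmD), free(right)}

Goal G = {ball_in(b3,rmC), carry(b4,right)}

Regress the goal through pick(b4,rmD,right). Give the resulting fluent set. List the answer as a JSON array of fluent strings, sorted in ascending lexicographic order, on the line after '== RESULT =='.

Regress:
  G ∩ del = {}  (empty — regression defined)
  G \ add = {ball_in(b3,rmC), carry(b4,right)} \ {carry(b4,right)} = {ball_in(b3,rmC)}
  ∪ pre   = {ball_in(b3,rmC)} ∪ {ball_in(b4,rmD), free(right), robot_in(rmD)}
          = {ball_in(b3,rmC), ball_in(b4,rmD), free(right), robot_in(rmD)}

== RESULT ==
["ball_in(b3,rmC)", "ball_in(b4,rmD)", "free(right)", "robot_in(rmD)"]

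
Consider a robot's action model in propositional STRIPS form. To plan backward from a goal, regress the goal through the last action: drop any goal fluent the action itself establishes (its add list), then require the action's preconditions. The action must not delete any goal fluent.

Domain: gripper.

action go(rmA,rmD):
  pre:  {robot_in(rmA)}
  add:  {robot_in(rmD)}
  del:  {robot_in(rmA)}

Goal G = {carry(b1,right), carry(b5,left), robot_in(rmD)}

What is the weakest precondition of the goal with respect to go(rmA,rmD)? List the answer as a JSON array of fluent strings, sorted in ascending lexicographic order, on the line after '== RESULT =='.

Compute (G \ add) ∪ pre:
  G ∩ del = {}  (empty — regression defined)
  G \ add = {carry(b1,right), carry(b5,left), robot_in(rmD)} \ {robot_in(rmD)} = {carry(b1,right), carry(b5,left)}
  ∪ pre   = {carry(b1,right), carry(b5,left)} ∪ {robot_in(rmA)}
          = {carry(b1,right), carry(b5,left), robot_in(rmA)}

== RESULT ==
["carry(b1,right)", "carry(b5,left)", "robot_in(rmA)"]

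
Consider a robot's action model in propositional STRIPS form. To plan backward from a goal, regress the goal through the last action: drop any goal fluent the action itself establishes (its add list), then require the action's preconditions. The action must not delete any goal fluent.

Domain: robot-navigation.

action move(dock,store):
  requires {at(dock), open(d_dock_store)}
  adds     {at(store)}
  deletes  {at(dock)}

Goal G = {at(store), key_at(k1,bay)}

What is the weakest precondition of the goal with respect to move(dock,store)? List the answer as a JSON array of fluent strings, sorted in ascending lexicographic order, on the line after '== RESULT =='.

Regress:
  G ∩ del = {}  (empty — regression defined)
  G \ add = {at(store), key_at(k1,bay)} \ {at(store)} = {key_at(k1,bay)}
  ∪ pre   = {key_at(k1,bay)} ∪ {at(dock), open(d_dock_store)}
          = {at(dock), key_at(k1,bay), open(d_dock_store)}

== RESULT ==
["at(dock)", "key_at(k1,bay)", "open(d_dock_store)"]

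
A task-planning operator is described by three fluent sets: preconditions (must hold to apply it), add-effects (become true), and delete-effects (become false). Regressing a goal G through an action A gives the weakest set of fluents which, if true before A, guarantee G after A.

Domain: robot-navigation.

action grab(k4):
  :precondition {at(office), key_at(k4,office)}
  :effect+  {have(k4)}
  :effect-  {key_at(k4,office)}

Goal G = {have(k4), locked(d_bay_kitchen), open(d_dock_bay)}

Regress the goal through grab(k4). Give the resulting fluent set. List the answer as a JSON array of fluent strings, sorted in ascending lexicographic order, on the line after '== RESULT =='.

Regress:
  G ∩ del = {}  (empty — regression defined)
  G \ add = {have(k4), locked(d_bay_kitchen), open(d_dock_bay)} \ {have(k4)} = {locked(d_bay_kitchen), open(d_dock_bay)}
  ∪ pre   = {locked(d_bay_kitchen), open(d_dock_bay)} ∪ {at(office), key_at(k4,office)}
          = {at(office), key_at(k4,office), locked(d_bay_kitchen), open(d_dock_bay)}

== RESULT ==
["at(office)", "key_at(k4,office)", "locked(d_bay_kitchen)", "open(d_dock_bay)"]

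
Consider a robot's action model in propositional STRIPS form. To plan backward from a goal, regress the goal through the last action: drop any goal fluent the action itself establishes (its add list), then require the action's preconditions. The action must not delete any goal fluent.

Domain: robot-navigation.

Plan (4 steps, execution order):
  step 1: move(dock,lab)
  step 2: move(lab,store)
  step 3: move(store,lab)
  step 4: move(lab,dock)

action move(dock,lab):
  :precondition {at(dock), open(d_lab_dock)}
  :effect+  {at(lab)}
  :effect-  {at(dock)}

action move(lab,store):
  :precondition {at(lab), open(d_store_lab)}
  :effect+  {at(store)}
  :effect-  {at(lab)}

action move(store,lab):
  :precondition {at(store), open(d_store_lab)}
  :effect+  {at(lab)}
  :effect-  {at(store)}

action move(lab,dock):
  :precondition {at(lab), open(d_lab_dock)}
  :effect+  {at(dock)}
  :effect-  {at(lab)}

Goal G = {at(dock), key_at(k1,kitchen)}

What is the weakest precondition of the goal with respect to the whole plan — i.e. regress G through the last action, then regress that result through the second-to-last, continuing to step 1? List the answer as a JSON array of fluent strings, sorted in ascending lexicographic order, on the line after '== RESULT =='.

Work backward from the goal:
  through step 4 (move(lab,dock)): drop {at(dock)}, keep {key_at(k1,kitchen)}, require {at(lab), open(d_lab_dock)}
    → {at(lab), key_at(k1,kitchen), open(d_lab_dock)}
  through step 3 (move(store,lab)): drop {at(lab)}, keep {key_at(k1,kitchen), open(d_lab_dock)}, require {at(store), open(d_store_lab)}
    → {at(store), key_at(k1,kitchen), open(d_lab_dock), open(d_store_lab)}
  through step 2 (move(lab,store)): drop {at(store)}, keep {key_at(k1,kitchen), open(d_lab_dock), open(d_store_lab)}, require {at(lab), open(d_store_lab)}
    → {at(lab), key_at(k1,kitchen), open(d_lab_dock), open(d_store_lab)}
  through step 1 (move(dock,lab)): drop {at(lab)}, keep {key_at(k1,kitchen), open(d_lab_dock), open(d_store_lab)}, require {at(dock), open(d_lab_dock)}
    → {at(dock), key_at(k1,kitchen), open(d_lab_dock), open(d_store_lab)}

== RESULT ==
["at(dock)", "key_at(k1,kitchen)", "open(d_lab_dock)", "open(d_store_lab)"]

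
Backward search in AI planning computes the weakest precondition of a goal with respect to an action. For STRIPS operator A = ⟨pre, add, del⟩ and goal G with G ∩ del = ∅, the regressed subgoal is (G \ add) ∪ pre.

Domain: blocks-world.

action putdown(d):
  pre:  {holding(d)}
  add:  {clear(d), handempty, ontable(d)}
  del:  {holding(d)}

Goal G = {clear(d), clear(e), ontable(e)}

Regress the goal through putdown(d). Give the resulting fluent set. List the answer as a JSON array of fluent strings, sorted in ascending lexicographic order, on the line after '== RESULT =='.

Compute (G \ add) ∪ pre:
  G ∩ del = {}  (empty — regression defined)
  G \ add = {clear(d), clear(e), ontable(e)} \ {clear(d), handempty, ontable(d)} = {clear(e), ontable(e)}
  ∪ pre   = {clear(e), ontable(e)} ∪ {holding(d)}
          = {clear(e), holding(d), ontable(e)}

== RESULT ==
["clear(e)", "holding(d)", "ontable(e)"]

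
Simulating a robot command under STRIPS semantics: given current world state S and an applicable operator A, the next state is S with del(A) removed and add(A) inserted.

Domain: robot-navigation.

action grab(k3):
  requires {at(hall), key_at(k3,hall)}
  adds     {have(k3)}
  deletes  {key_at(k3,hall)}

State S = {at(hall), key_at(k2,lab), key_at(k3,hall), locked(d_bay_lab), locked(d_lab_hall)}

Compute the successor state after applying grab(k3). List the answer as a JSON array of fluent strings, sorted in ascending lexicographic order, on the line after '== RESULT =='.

Compute (S \ del) ∪ add:
  pre ⊆ S: {at(hall), key_at(k3,hall)} ⊆ S  — applicable
  S \ del = {at(hall), key_at(k2,lab), locked(d_bay_lab), locked(d_lab_hall)}
  ∪ add   = {at(hall), have(k3), key_at(k2,lab), locked(d_bay_lab), locked(d_lab_hall)}

== RESULT ==
["at(hall)", "have(k3)", "key_at(k2,lab)", "locked(d_bay_lab)", "locked(d_lab_hall)"]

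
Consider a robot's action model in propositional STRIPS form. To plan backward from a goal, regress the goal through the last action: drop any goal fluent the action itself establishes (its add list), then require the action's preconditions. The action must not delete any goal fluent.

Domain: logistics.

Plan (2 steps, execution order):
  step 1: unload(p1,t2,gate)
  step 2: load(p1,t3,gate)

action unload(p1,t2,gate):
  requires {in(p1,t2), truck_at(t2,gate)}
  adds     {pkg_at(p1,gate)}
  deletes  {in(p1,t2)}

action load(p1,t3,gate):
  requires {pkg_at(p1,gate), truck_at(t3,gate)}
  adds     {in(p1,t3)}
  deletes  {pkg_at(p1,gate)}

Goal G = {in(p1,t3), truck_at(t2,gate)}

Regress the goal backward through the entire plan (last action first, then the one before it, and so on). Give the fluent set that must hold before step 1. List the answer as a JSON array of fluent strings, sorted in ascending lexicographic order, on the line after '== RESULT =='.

Regress step by step:
  through step 2 (load(p1,t3,gate)): drop {in(p1,t3)}, keep {truck_at(t2,gate)}, require {pkg_at(p1,gate), truck_at(t3,gate)}
    → {pkg_at(p1,gate), truck_at(t2,gate), truck_at(t3,gate)}
  through step 1 (unload(p1,t2,gate)): drop {pkg_at(p1,gate)}, keep {truck_at(t2,gate), truck_at(t3,gate)}, require {in(p1,t2), truck_at(t2,gate)}
    → {in(p1,t2), truck_at(t2,gate), truck_at(t3,gate)}

== RESULT ==
["in(p1,t2)", "truck_at(t2,gate)", "truck_at(t3,gate)"]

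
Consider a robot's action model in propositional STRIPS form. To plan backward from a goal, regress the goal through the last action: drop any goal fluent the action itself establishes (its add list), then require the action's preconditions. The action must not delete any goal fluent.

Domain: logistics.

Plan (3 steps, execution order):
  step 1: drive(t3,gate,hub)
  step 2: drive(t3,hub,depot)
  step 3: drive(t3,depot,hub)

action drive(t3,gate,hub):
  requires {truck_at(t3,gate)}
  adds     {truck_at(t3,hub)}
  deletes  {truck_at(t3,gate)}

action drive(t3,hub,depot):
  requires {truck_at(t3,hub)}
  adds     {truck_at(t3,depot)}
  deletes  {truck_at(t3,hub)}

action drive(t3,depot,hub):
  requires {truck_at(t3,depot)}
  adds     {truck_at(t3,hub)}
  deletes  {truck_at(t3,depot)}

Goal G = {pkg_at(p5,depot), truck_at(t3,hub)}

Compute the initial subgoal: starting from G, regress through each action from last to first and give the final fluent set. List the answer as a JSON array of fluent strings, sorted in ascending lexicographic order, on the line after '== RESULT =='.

Regress step by step:
  through step 3 (drive(t3,depot,hub)): drop {truck_at(t3,hub)}, keep {pkg_at(p5,depot)}, require {truck_at(t3,depot)}
    → {pkg_at(p5,depot), truck_at(t3,depot)}
  through step 2 (drive(t3,hub,depot)): drop {truck_at(t3,depot)}, keep {pkg_at(p5,depot)}, require {truck_at(t3,hub)}
    → {pkg_at(p5,depot), truck_at(t3,hub)}
  through step 1 (drive(t3,gate,hub)): drop {truck_at(t3,hub)}, keep {pkg_at(p5,depot)}, require {truck_at(t3,gate)}
    → {pkg_at(p5,depot), truck_at(t3,gate)}

== RESULT ==
["pkg_at(p5,depot)", "truck_at(t3,gate)"]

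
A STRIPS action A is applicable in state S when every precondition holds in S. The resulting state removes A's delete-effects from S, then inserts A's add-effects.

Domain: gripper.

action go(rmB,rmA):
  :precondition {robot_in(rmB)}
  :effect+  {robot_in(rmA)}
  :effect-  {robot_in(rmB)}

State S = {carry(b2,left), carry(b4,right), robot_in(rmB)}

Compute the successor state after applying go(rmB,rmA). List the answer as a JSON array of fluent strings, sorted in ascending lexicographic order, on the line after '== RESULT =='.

Compute (S \ del) ∪ add:
  pre ⊆ S: {robot_in(rmB)} ⊆ S  — applicable
  S \ del = {carry(b2,left), carry(b4,right)}
  ∪ add   = {carry(b2,left), carry(b4,right), robot_in(rmA)}

== RESULT ==
["carry(b2,left)", "carry(b4,right)", "robot_in(rmA)"]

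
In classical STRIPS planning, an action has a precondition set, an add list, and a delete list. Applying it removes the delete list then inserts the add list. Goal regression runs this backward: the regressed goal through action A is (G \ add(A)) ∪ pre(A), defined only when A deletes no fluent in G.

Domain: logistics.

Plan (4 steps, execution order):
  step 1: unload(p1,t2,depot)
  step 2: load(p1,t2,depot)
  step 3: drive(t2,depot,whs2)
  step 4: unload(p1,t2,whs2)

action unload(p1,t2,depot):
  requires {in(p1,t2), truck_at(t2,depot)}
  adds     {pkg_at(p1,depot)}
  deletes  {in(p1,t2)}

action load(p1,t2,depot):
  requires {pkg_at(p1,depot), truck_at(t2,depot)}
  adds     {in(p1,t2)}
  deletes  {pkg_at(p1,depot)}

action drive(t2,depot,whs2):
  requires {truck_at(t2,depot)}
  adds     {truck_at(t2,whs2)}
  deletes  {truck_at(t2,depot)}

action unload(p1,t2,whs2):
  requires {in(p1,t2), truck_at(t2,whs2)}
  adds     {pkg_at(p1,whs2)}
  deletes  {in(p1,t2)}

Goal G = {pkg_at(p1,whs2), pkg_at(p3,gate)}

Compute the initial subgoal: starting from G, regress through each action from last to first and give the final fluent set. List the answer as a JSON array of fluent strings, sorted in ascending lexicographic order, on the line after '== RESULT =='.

Work backward from the goal:
  through step 4 (unload(p1,t2,whs2)): drop {pkg_at(p1,whs2)}, keep {pkg_at(p3,gate)}, require {in(p1,t2), truck_at(t2,whs2)}
    → {in(p1,t2), pkg_at(p3,gate), truck_at(t2,whs2)}
  through step 3 (drive(t2,depot,whs2)): drop {truck_at(t2,whs2)}, keep {in(p1,t2), pkg_at(p3,gate)}, require {truck_at(t2,depot)}
    → {in(p1,t2), pkg_at(p3,gate), truck_at(t2,depot)}
  through step 2 (load(p1,t2,depot)): drop {in(p1,t2)}, keep {pkg_at(p3,gate), truck_at(t2,depot)}, require {pkg_at(p1,depot), truck_at(t2,depot)}
    → {pkg_at(p1,depot), pkg_at(p3,gate), truck_at(t2,depot)}
  through step 1 (unload(p1,t2,depot)): drop {pkg_at(p1,depot)}, keep {pkg_at(p3,gate), truck_at(t2,depot)}, require {in(p1,t2), truck_at(t2,depot)}
    → {in(p1,t2), pkg_at(p3,gate), truck_at(t2,depot)}

== RESULT ==
["in(p1,t2)", "pkg_at(p3,gate)", "truck_at(t2,depot)"]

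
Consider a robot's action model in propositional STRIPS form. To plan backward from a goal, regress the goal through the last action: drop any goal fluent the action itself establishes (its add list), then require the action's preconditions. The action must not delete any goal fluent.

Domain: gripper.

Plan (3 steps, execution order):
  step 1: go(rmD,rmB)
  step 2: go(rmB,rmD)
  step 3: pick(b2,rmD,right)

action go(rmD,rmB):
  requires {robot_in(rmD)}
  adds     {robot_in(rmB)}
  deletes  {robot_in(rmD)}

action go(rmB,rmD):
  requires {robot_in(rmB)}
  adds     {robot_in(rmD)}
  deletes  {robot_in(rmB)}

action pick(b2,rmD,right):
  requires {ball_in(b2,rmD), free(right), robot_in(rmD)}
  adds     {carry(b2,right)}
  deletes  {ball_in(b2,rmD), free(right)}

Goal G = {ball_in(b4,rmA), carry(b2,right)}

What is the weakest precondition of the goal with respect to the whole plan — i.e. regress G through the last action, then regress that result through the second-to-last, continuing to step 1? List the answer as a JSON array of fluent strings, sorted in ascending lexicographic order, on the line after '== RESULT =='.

Regress step by step:
  through step 3 (pick(b2,rmD,right)): drop {carry(b2,right)}, keep {ball_in(b4,rmA)}, require {ball_in(b2,rmD), free(right), robot_in(rmD)}
    → {ball_in(b2,rmD), ball_in(b4,rmA), free(right), robot_in(rmD)}
  through step 2 (go(rmB,rmD)): drop {robot_in(rmD)}, keep {ball_in(b2,rmD), ball_in(b4,rmA), free(right)}, require {robot_in(rmB)}
    → {ball_in(b2,rmD), ball_in(b4,rmA), free(right), robot_in(rmB)}
  through step 1 (go(rmD,rmB)): drop {robot_in(rmB)}, keep {ball_in(b2,rmD), ball_in(b4,rmA), free(right)}, require {robot_in(rmD)}
    → {ball_in(b2,rmD), ball_in(b4,rmA), free(right), robot_in(rmD)}

== RESULT ==
["ball_in(b2,rmD)", "ball_in(b4,rmA)", "free(right)", "robot_in(rmD)"]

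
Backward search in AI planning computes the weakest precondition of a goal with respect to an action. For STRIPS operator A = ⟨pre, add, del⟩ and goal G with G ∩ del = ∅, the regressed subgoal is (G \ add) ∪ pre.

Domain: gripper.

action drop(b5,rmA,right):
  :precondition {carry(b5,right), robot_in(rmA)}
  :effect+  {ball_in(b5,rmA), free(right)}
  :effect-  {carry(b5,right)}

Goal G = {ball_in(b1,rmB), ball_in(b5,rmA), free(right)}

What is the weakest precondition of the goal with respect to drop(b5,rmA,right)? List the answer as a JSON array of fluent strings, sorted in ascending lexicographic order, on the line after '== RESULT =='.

Regress:
  G ∩ del = {}  (empty — regression defined)
  G \ add = {ball_in(b1,rmB), ball_in(b5,rmA), free(right)} \ {ball_in(b5,rmA), free(right)} = {ball_in(b1,rmB)}
  ∪ pre   = {ball_in(b1,rmB)} ∪ {carry(b5,right), robot_in(rmA)}
          = {ball_in(b1,rmB), carry(b5,right), robot_in(rmA)}

== RESULT ==
["ball_in(b1,rmB)", "carry(b5,right)", "robot_in(rmA)"]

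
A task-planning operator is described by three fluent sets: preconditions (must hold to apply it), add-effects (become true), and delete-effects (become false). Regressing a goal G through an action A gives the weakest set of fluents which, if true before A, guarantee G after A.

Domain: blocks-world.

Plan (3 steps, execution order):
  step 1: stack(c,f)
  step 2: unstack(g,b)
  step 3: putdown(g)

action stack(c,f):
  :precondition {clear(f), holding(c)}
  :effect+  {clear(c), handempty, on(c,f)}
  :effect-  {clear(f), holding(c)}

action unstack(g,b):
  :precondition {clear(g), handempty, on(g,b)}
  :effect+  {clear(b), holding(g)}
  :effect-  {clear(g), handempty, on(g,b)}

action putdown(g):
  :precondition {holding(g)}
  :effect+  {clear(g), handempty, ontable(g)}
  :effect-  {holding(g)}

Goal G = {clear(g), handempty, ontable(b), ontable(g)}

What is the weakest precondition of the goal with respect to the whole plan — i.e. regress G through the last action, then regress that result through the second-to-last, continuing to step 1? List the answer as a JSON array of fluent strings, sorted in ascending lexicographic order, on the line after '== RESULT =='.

Regress step by step:
  through step 3 (putdown(g)): drop {clear(g), handempty, ontable(g)}, keep {ontable(b)}, require {holding(g)}
    → {holding(g), ontable(b)}
  through step 2 (unstack(g,b)): drop {holding(g)}, keep {ontable(b)}, require {clear(g), handempty, on(g,b)}
    → {clear(g), handempty, on(g,b), ontable(b)}
  through step 1 (stack(c,f)): drop {handempty}, keep {clear(g), on(g,b), ontable(b)}, require {clear(f), holding(c)}
    → {clear(f), clear(g), holding(c), on(g,b), ontable(b)}

== RESULT ==
["clear(f)", "clear(g)", "holding(c)", "on(g,b)", "ontable(b)"]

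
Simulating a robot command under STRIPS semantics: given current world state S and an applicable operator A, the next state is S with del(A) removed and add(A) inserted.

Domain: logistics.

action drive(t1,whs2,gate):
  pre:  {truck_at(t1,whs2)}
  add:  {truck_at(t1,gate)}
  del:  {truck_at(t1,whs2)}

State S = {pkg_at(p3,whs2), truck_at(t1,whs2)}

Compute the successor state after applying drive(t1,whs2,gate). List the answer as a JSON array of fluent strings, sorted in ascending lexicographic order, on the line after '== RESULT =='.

Compute (S \ del) ∪ add:
  pre ⊆ S: {truck_at(t1,whs2)} ⊆ S  — applicable
  S \ del = {pkg_at(p3,whs2)}
  ∪ add   = {pkg_at(p3,whs2), truck_at(t1,gate)}

== RESULT ==
["pkg_at(p3,whs2)", "truck_at(t1,gate)"]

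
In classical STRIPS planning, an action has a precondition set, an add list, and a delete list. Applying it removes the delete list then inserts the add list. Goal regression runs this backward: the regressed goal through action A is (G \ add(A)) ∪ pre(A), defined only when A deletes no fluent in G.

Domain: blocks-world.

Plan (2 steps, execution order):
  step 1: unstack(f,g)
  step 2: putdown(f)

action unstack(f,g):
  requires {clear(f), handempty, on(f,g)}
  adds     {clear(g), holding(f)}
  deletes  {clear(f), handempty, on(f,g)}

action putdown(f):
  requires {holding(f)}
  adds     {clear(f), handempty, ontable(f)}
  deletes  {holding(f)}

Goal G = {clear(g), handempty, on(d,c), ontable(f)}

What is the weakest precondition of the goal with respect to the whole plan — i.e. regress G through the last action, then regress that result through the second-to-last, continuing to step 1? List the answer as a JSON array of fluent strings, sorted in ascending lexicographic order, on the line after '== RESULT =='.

Regress step by step:
  through step 2 (putdown(f)): drop {handempty, ontable(f)}, keep {clear(g), on(d,c)}, require {holding(f)}
    → {clear(g), holding(f), on(d,c)}
  through step 1 (unstack(f,g)): drop {clear(g), holding(f)}, keep {on(d,c)}, require {clear(f), handempty, on(f,g)}
    → {clear(f), handempty, on(d,c), on(f,g)}

== RESULT ==
["clear(f)", "handempty", "on(d,c)", "on(f,g)"]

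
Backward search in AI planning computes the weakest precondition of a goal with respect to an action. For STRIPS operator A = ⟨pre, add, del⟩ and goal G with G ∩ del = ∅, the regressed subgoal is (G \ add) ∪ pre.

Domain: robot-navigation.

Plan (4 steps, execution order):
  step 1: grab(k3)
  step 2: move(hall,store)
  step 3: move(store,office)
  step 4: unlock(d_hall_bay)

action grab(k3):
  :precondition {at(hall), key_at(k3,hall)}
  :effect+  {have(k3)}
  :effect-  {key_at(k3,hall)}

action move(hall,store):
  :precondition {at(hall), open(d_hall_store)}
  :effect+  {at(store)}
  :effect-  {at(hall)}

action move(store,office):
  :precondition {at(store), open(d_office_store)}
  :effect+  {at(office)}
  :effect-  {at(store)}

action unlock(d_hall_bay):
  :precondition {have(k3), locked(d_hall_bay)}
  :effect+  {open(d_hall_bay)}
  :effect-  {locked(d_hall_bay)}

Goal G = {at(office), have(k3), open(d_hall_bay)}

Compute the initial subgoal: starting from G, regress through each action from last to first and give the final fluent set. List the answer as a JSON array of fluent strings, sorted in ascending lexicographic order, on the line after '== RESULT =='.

Work backward from the goal:
  through step 4 (unlock(d_hall_bay)): drop {open(d_hall_bay)}, keep {at(office), have(k3)}, require {have(k3), locked(d_hall_bay)}
    → {at(office), have(k3), locked(d_hall_bay)}
  through step 3 (move(store,office)): drop {at(office)}, keep {have(k3), locked(d_hall_bay)}, require {at(store), open(d_office_store)}
    → {at(store), have(k3), locked(d_hall_bay), open(d_office_store)}
  through step 2 (move(hall,store)): drop {at(store)}, keep {have(k3), locked(d_hall_bay), open(d_office_store)}, require {at(hall), open(d_hall_store)}
    → {at(hall), have(k3), locked(d_hall_bay), open(d_hall_store), open(d_office_store)}
  through step 1 (grab(k3)): drop {have(k3)}, keep {at(hall), locked(d_hall_bay), open(d_hall_store), open(d_office_store)}, require {at(hall), key_at(k3,hall)}
    → {at(hall), key_at(k3,hall), locked(d_hall_bay), open(d_hall_store), open(d_office_store)}

== RESULT ==
["at(hall)", "key_at(k3,hall)", "locked(d_hall_bay)", "open(d_hall_store)", "open(d_office_store)"]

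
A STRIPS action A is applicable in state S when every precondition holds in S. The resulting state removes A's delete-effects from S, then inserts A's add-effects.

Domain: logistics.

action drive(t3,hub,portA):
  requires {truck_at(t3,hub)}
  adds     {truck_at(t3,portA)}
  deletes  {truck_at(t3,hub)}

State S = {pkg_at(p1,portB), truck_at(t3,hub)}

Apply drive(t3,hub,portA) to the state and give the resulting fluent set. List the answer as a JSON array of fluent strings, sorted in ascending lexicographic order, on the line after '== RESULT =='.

Progress:
  pre ⊆ S: {truck_at(t3,hub)} ⊆ S  — applicable
  S \ del = {pkg_at(p1,portB)}
  ∪ add   = {pkg_at(p1,portB), truck_at(t3,portA)}

== RESULT ==
["pkg_at(p1,portB)", "truck_at(t3,portA)"]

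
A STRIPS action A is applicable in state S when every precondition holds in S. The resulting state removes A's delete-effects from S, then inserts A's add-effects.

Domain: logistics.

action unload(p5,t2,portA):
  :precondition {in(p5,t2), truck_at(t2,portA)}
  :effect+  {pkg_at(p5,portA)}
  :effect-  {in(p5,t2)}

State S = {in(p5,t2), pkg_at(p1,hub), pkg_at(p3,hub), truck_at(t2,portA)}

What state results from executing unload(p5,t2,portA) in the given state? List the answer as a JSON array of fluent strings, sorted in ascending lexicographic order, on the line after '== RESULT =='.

Compute (S \ del) ∪ add:
  pre ⊆ S: {in(p5,t2), truck_at(t2,portA)} ⊆ S  — applicable
  S \ del = {pkg_at(p1,hub), pkg_at(p3,hub), truck_at(t2,portA)}
  ∪ add   = {pkg_at(p1,hub), pkg_at(p3,hub), pkg_at(p5,portA), truck_at(t2,portA)}

== RESULT ==
["pkg_at(p1,hub)", "pkg_at(p3,hub)", "pkg_at(p5,portA)", "truck_at(t2,portA)"]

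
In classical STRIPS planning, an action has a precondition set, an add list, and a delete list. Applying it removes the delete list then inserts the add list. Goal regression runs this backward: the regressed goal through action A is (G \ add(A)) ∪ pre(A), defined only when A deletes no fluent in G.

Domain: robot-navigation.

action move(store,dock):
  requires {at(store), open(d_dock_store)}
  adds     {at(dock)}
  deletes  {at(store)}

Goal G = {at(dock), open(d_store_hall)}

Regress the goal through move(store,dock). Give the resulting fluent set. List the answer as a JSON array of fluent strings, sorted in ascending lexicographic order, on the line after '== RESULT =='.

Regress:
  G ∩ del = {}  (empty — regression defined)
  G \ add = {at(dock), open(d_store_hall)} \ {at(dock)} = {open(d_store_hall)}
  ∪ pre   = {open(d_store_hall)} ∪ {at(store), open(d_dock_store)}
          = {at(store), open(d_dock_store), open(d_store_hall)}

== RESULT ==
["at(store)", "open(d_dock_store)", "open(d_store_hall)"]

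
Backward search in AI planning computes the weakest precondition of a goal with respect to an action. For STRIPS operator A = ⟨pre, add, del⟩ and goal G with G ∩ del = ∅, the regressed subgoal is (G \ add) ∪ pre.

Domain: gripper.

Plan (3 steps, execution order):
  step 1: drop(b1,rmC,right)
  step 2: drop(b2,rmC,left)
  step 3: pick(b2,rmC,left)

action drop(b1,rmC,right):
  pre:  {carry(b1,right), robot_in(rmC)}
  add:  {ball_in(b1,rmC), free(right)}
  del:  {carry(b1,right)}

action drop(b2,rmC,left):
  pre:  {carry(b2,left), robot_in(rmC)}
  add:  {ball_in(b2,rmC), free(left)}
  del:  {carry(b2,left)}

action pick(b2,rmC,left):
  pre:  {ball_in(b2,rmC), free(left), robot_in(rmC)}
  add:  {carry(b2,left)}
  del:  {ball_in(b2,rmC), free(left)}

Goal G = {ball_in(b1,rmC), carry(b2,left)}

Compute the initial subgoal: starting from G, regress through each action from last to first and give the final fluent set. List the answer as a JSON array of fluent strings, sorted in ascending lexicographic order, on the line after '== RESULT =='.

Work backward from the goal:
  through step 3 (pick(b2,rmC,left)): drop {carry(b2,left)}, keep {ball_in(b1,rmC)}, require {ball_in(b2,rmC), free(left), robot_in(rmC)}
    → {ball_in(b1,rmC), ball_in(b2,rmC), free(left), robot_in(rmC)}
  through step 2 (drop(b2,rmC,left)): drop {ball_in(b2,rmC), free(left)}, keep {ball_in(b1,rmC), robot_in(rmC)}, require {carry(b2,left), robot_in(rmC)}
    → {ball_in(b1,rmC), carry(b2,left), robot_in(rmC)}
  through step 1 (drop(b1,rmC,right)): drop {ball_in(b1,rmC)}, keep {carry(b2,left), robot_in(rmC)}, require {carry(b1,right), robot_in(rmC)}
    → {carry(b1,right), carry(b2,left), robot_in(rmC)}

== RESULT ==
["carry(b1,right)", "carry(b2,left)", "robot_in(rmC)"]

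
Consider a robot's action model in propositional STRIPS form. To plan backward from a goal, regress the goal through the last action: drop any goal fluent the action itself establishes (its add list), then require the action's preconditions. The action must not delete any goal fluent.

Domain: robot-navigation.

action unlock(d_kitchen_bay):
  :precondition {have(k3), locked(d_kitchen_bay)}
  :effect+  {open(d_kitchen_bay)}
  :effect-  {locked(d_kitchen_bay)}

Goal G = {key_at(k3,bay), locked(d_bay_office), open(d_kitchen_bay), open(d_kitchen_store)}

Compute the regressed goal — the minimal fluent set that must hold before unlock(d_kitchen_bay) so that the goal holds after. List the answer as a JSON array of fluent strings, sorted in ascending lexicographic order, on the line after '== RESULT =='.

Compute (G \ add) ∪ pre:
  G ∩ del = {}  (empty — regression defined)
  G \ add = {key_at(k3,bay), locked(d_bay_office), open(d_kitchen_bay), open(d_kitchen_store)} \ {open(d_kitchen_bay)} = {key_at(k3,bay), locked(d_bay_office), open(d_kitchen_store)}
  ∪ pre   = {key_at(k3,bay), locked(d_bay_office), open(d_kitchen_store)} ∪ {have(k3), locked(d_kitchen_bay)}
          = {have(k3), key_at(k3,bay), locked(d_bay_office), locked(d_kitchen_bay), open(d_kitchen_store)}

== RESULT ==
["have(k3)", "key_at(k3,bay)", "locked(d_bay_office)", "locked(d_kitchen_bay)", "open(d_kitchen_store)"]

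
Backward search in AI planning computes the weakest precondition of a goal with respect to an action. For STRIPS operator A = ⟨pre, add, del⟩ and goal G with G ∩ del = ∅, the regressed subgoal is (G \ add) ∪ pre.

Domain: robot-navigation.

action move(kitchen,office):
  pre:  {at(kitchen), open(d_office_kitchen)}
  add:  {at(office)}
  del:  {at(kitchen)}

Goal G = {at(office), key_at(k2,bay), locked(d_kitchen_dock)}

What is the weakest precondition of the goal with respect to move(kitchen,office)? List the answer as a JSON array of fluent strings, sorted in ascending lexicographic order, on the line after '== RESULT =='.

Compute (G \ add) ∪ pre:
  G ∩ del = {}  (empty — regression defined)
  G \ add = {at(office), key_at(k2,bay), locked(d_kitchen_dock)} \ {at(office)} = {key_at(k2,bay), locked(d_kitchen_dock)}
  ∪ pre   = {key_at(k2,bay), locked(d_kitchen_dock)} ∪ {at(kitchen), open(d_office_kitchen)}
          = {at(kitchen), key_at(k2,bay), locked(d_kitchen_dock), open(d_office_kitchen)}

== RESULT ==
["at(kitchen)", "key_at(k2,bay)", "locked(d_kitchen_dock)", "open(d_office_kitchen)"]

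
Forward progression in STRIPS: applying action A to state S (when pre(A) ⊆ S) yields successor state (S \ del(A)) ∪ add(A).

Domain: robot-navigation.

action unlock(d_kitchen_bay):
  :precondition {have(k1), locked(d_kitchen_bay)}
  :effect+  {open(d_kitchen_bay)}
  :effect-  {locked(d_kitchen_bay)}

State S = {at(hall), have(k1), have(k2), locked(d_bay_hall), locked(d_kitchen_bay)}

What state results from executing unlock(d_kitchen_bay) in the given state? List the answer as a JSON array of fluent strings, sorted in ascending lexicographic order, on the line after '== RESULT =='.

Progress:
  pre ⊆ S: {have(k1), locked(d_kitchen_bay)} ⊆ S  — applicable
  S \ del = {at(hall), have(k1), have(k2), locked(d_bay_hall)}
  ∪ add   = {at(hall), have(k1), have(k2), locked(d_bay_hall), open(d_kitchen_bay)}

== RESULT ==
["at(hall)", "have(k1)", "have(k2)", "locked(d_bay_hall)", "open(d_kitchen_bay)"]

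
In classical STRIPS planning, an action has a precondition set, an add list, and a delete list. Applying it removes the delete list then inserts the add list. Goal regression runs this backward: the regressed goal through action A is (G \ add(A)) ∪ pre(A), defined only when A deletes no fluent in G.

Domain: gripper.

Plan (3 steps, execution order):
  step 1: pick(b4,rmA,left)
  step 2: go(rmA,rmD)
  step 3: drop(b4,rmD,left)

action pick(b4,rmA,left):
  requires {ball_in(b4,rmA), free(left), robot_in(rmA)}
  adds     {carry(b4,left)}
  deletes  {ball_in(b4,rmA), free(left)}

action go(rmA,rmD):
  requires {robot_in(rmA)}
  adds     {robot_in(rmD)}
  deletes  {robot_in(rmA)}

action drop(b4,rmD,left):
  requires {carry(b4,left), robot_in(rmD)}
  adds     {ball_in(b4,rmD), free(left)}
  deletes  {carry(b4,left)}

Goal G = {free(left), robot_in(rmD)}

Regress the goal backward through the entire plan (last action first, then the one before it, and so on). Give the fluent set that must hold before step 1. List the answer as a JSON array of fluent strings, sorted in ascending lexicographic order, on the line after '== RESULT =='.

Regress step by step:
  through step 3 (drop(b4,rmD,left)): drop {free(left)}, keep {robot_in(rmD)}, require {carry(b4,left), robot_in(rmD)}
    → {carry(b4,left), robot_in(rmD)}
  through step 2 (go(rmA,rmD)): drop {robot_in(rmD)}, keep {carry(b4,left)}, require {robot_in(rmA)}
    → {carry(b4,left), robot_in(rmA)}
  through step 1 (pick(b4,rmA,left)): drop {carry(b4,left)}, keep {robot_in(rmA)}, require {ball_in(b4,rmA), free(left), robot_in(rmA)}
    → {ball_in(b4,rmA), free(left), robot_in(rmA)}

== RESULT ==
["ball_in(b4,rmA)", "free(left)", "robot_in(rmA)"]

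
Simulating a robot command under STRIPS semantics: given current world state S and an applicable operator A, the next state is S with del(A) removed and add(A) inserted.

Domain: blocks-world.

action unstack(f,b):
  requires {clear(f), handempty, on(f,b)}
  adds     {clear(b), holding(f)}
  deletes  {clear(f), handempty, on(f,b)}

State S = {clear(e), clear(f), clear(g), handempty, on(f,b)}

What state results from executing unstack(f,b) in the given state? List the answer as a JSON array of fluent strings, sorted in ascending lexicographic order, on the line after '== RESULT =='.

Compute (S \ del) ∪ add:
  pre ⊆ S: {clear(f), handempty, on(f,b)} ⊆ S  — applicable
  S \ del = {clear(e), clear(g)}
  ∪ add   = {clear(b), clear(e), clear(g), holding(f)}

== RESULT ==
["clear(b)", "clear(e)", "clear(g)", "holding(f)"]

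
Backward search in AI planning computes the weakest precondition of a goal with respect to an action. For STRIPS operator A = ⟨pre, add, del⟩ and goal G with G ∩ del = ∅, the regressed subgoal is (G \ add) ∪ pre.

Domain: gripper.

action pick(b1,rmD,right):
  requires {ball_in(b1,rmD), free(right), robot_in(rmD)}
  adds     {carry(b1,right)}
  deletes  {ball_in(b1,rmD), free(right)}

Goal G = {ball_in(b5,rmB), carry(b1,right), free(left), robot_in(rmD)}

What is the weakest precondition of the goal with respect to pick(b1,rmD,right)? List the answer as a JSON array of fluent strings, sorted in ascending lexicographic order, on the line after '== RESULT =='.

Regress:
  G ∩ del = {}  (empty — regression defined)
  G \ add = {ball_in(b5,rmB), carry(b1,right), free(left), robot_in(rmD)} \ {carry(b1,right)} = {ball_in(b5,rmB), free(left), robot_in(rmD)}
  ∪ pre   = {ball_in(b5,rmB), free(left), robot_in(rmD)} ∪ {ball_in(b1,rmD), free(right), robot_in(rmD)}
          = {ball_in(b1,rmD), ball_in(b5,rmB), free(left), free(right), robot_in(rmD)}

== RESULT ==
["ball_in(b1,rmD)", "ball_in(b5,rmB)", "free(left)", "free(right)", "robot_in(rmD)"]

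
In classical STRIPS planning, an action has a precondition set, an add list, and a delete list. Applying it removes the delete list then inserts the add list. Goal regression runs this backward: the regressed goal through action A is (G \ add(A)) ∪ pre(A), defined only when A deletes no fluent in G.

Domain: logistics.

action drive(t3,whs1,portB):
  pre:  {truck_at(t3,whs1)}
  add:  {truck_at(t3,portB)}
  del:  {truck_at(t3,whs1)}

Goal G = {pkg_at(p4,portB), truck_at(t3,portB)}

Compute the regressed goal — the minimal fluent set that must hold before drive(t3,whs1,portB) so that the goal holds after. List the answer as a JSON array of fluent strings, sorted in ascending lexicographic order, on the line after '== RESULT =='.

Regress:
  G ∩ del = {}  (empty — regression defined)
  G \ add = {pkg_at(p4,portB), truck_at(t3,portB)} \ {truck_at(t3,portB)} = {pkg_at(p4,portB)}
  ∪ pre   = {pkg_at(p4,portB)} ∪ {truck_at(t3,whs1)}
          = {pkg_at(p4,portB), truck_at(t3,whs1)}

== RESULT ==
["pkg_at(p4,portB)", "truck_at(t3,whs1)"]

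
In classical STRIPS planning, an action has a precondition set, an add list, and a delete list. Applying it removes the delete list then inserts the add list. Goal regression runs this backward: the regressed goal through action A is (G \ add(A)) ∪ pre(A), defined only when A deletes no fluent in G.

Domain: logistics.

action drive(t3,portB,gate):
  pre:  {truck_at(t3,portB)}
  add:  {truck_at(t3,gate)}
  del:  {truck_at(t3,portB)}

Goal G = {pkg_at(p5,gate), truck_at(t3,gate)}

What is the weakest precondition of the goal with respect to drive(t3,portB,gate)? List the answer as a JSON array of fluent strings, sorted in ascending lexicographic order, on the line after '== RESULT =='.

Regress:
  G ∩ del = {}  (empty — regression defined)
  G \ add = {pkg_at(p5,gate), truck_at(t3,gate)} \ {truck_at(t3,gate)} = {pkg_at(p5,gate)}
  ∪ pre   = {pkg_at(p5,gate)} ∪ {truck_at(t3,portB)}
          = {pkg_at(p5,gate), truck_at(t3,portB)}

== RESULT ==
["pkg_at(p5,gate)", "truck_at(t3,portB)"]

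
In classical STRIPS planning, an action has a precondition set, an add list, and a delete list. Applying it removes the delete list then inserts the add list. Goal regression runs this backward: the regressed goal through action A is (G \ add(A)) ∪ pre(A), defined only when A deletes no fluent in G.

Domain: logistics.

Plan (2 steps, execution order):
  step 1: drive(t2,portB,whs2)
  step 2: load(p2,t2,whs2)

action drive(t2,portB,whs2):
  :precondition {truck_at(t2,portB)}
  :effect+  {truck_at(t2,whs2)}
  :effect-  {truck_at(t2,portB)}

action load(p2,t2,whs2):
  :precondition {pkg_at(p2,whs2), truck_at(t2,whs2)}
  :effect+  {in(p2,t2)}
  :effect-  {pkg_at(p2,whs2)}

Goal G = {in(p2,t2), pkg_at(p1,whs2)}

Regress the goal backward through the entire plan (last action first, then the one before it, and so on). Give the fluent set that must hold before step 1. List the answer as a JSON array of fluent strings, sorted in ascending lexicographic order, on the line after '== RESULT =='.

Work backward from the goal:
  through step 2 (load(p2,t2,whs2)): drop {in(p2,t2)}, keep {pkg_at(p1,whs2)}, require {pkg_at(p2,whs2), truck_at(t2,whs2)}
    → {pkg_at(p1,whs2), pkg_at(p2,whs2), truck_at(t2,whs2)}
  through step 1 (drive(t2,portB,whs2)): drop {truck_at(t2,whs2)}, keep {pkg_at(p1,whs2), pkg_at(p2,whs2)}, require {truck_at(t2,portB)}
    → {pkg_at(p1,whs2), pkg_at(p2,whs2), truck_at(t2,portB)}

== RESULT ==
["pkg_at(p1,whs2)", "pkg_at(p2,whs2)", "truck_at(t2,portB)"]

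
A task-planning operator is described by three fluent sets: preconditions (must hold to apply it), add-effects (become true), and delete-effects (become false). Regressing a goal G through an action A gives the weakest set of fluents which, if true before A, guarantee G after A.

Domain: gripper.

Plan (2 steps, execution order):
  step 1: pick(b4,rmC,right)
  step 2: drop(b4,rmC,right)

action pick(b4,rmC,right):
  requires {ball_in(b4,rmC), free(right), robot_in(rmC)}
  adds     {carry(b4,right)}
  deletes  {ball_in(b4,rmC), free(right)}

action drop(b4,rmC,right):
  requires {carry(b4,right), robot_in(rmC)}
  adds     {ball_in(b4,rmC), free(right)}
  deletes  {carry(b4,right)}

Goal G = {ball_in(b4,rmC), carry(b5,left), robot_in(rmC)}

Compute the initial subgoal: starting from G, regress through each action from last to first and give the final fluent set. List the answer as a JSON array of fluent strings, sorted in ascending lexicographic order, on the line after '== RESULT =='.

Work backward from the goal:
  through step 2 (drop(b4,rmC,right)): drop {ball_in(b4,rmC)}, keep {carry(b5,left), robot_in(rmC)}, require {carry(b4,right), robot_in(rmC)}
    → {carry(b4,right), carry(b5,left), robot_in(rmC)}
  through step 1 (pick(b4,rmC,right)): drop {carry(b4,right)}, keep {carry(b5,left), robot_in(rmC)}, require {ball_in(b4,rmC), free(right), robot_in(rmC)}
    → {ball_in(b4,rmC), carry(b5,left), free(right), robot_in(rmC)}

== RESULT ==
["ball_in(b4,rmC)", "carry(b5,left)", "free(right)", "robot_in(rmC)"]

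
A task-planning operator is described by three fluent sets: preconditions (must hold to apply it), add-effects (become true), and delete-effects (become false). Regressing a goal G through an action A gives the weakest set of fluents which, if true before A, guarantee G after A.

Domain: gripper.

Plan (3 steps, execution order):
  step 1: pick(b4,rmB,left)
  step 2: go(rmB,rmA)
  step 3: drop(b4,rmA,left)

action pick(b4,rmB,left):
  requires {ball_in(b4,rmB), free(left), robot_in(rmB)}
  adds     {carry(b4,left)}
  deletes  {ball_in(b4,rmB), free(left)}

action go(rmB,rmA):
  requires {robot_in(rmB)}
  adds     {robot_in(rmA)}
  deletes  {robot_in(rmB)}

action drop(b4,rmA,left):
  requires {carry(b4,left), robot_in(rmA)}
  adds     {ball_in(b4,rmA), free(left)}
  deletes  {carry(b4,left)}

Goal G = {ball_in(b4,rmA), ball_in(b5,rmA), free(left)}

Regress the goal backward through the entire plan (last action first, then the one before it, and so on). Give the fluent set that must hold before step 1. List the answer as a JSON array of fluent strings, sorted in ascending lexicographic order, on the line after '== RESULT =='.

Regress step by step:
  through step 3 (drop(b4,rmA,left)): drop {ball_in(b4,rmA), free(left)}, keep {ball_in(b5,rmA)}, require {carry(b4,left), robot_in(rmA)}
    → {ball_in(b5,rmA), carry(b4,left), robot_in(rmA)}
  through step 2 (go(rmB,rmA)): drop {robot_in(rmA)}, keep {ball_in(b5,rmA), carry(b4,left)}, require {robot_in(rmB)}
    → {ball_in(b5,rmA), carry(b4,left), robot_in(rmB)}
  through step 1 (pick(b4,rmB,left)): drop {carry(b4,left)}, keep {ball_in(b5,rmA), robot_in(rmB)}, require {ball_in(b4,rmB), free(left), robot_in(rmB)}
    → {ball_in(b4,rmB), ball_in(b5,rmA), free(left), robot_in(rmB)}

== RESULT ==
["ball_in(b4,rmB)", "ball_in(b5,rmA)", "free(left)", "robot_in(rmB)"]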